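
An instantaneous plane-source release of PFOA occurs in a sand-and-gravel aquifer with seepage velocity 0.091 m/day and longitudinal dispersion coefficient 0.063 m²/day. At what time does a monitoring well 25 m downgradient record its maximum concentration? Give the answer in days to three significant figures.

For the 1D instantaneous-source solution, setting ∂C/∂t = 0 at fixed x gives v²t² + 2Dt − x² = 0, so t = (√(D² + v²x²) − D)/v².
√(D² + v²x²) = √(0.063² + 0.091² × 25²) = 2.276; v² = 0.008281.
t = (2.276 − 0.063)/0.008281 = 267 days (vs. the pure-advection estimate x/v = 275 d).

267 days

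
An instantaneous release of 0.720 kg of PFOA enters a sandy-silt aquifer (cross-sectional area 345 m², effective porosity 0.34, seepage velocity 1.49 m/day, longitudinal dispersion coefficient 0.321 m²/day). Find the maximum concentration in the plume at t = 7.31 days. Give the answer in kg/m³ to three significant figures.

0.00113 kg/m³

The peak of an instantaneous 1D plume sits at x = vt; there the Gaussian factor is 1 and C_max = M/(n_e·A·√(4πDt)), where n_e·A is the pore area the mass is dissolved in.
√(4πDt) = √(4π × 0.321 × 7.31) = 5.430 m, so C_max = 0.720/(0.34 × 345 × 5.430) = 0.00113 kg/m³.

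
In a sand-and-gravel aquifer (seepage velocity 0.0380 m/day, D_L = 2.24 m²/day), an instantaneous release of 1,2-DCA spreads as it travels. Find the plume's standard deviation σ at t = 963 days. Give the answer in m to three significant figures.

Dispersive spreading gives a Gaussian with σ² = 2Dt; advection only shifts the center.
σ = √(2 × 2.24 × 963) = 65.7 m.

65.7 m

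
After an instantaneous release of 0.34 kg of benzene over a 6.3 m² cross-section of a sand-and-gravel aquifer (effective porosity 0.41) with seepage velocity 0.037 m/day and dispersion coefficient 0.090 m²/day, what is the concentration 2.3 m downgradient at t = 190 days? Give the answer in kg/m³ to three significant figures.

For an instantaneous plane source, C(x,t) = M/(n_e·A·√(4πDt)) · exp(−(x−vt)²/(4Dt)), with n_e·A the pore (flow) area.
Plume center vt = 0.037 × 190 = 7.03 m, so the well at 2.3 m is 4.73 m upgradient of the peak.
√(4πDt) = 14.66 m, giving peak height M/(n_e·A·√(4πDt)) = 0.34/(0.41 × 6.3 × 14.66) = 0.008979 kg/m³.
(x−vt)²/(4Dt) = (-4.73)²/(4 × 0.090 × 190) = 0.3271; exp(−0.3271) = 0.7210.
C = 0.008979 × 0.7210 = 0.00647 kg/m³.

0.00647 kg/m³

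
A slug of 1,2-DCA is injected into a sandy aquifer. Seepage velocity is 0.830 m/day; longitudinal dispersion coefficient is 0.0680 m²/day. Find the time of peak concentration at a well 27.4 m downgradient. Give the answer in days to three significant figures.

32.9 days

For the 1D instantaneous-source solution, setting ∂C/∂t = 0 at fixed x gives v²t² + 2Dt − x² = 0, so t = (√(D² + v²x²) − D)/v².
√(D² + v²x²) = √(0.0680² + 0.830² × 27.4²) = 22.74; v² = 0.6889.
t = (22.74 − 0.0680)/0.6889 = 32.9 days (vs. the pure-advection estimate x/v = 33.0 d).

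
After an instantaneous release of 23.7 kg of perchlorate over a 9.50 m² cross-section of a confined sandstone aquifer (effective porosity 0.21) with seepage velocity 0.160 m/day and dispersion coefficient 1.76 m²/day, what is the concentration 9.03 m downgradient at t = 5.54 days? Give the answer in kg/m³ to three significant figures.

0.196 kg/m³

For an instantaneous plane source, C(x,t) = M/(n_e·A·√(4πDt)) · exp(−(x−vt)²/(4Dt)), with n_e·A the pore (flow) area.
Plume center vt = 0.160 × 5.54 = 0.8864 m, so the well at 9.03 m is 8.1436 m downgradient of the peak.
√(4πDt) = 11.07 m, giving peak height M/(n_e·A·√(4πDt)) = 23.7/(0.21 × 9.50 × 11.07) = 1.073 kg/m³.
(x−vt)²/(4Dt) = (8.1436)²/(4 × 1.76 × 5.54) = 1.700; exp(−1.700) = 0.1827.
C = 1.073 × 0.1827 = 0.196 kg/m³.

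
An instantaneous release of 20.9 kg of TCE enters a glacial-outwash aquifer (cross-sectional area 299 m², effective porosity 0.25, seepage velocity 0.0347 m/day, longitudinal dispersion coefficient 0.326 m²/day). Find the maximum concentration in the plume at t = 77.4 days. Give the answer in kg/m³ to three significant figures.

0.0157 kg/m³

The peak of an instantaneous 1D plume sits at x = vt; there the Gaussian factor is 1 and C_max = M/(n_e·A·√(4πDt)), where n_e·A is the pore area the mass is dissolved in.
√(4πDt) = √(4π × 0.326 × 77.4) = 17.81 m, so C_max = 20.9/(0.25 × 299 × 17.81) = 0.0157 kg/m³.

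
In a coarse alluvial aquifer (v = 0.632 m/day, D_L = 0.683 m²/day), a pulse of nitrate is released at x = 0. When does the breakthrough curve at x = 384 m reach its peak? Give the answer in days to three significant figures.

606 days

For the 1D instantaneous-source solution, setting ∂C/∂t = 0 at fixed x gives v²t² + 2Dt − x² = 0, so t = (√(D² + v²x²) − D)/v².
√(D² + v²x²) = √(0.683² + 0.632² × 384²) = 242.7; v² = 0.399424.
t = (242.7 − 0.683)/0.399424 = 606 days (vs. the pure-advection estimate x/v = 608 d).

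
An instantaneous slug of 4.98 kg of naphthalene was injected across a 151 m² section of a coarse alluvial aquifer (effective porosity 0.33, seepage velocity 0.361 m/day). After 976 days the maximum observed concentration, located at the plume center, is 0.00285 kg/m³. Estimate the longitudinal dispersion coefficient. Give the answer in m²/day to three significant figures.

At the plume center C_max = M/(n_e·A·√(4πDt)), so D = M²/(4πt·(n_e·A·C_max)²).
n_e·A·C_max = 0.33 × 151 × 0.00285 = 0.1420 kg/m.
D = 4.98²/(4π × 976 × 0.1420²) = 0.100 m²/day.

0.100 m²/day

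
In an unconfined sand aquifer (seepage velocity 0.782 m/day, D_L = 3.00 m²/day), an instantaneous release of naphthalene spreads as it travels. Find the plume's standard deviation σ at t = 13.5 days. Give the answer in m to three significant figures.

9.00 m

Dispersive spreading gives a Gaussian with σ² = 2Dt; advection only shifts the center.
σ = √(2 × 3.00 × 13.5) = 9.00 m.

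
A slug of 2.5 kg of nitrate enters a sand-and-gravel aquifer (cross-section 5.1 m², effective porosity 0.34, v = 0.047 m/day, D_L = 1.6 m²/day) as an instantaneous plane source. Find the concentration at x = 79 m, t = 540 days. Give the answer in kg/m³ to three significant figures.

0.00602 kg/m³

For an instantaneous plane source, C(x,t) = M/(n_e·A·√(4πDt)) · exp(−(x−vt)²/(4Dt)), with n_e·A the pore (flow) area.
Plume center vt = 0.047 × 540 = 25.38 m, so the well at 79 m is 53.62 m downgradient of the peak.
√(4πDt) = 104.2 m, giving peak height M/(n_e·A·√(4πDt)) = 2.5/(0.34 × 5.1 × 104.2) = 0.01384 kg/m³.
(x−vt)²/(4Dt) = (53.62)²/(4 × 1.6 × 540) = 0.8319; exp(−0.8319) = 0.4352.
C = 0.01384 × 0.4352 = 0.00602 kg/m³.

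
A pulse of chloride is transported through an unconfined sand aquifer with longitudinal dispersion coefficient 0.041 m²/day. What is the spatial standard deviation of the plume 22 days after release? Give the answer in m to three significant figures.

Dispersive spreading gives a Gaussian with σ² = 2Dt; advection only shifts the center.
σ = √(2 × 0.041 × 22) = 1.34 m.

1.34 m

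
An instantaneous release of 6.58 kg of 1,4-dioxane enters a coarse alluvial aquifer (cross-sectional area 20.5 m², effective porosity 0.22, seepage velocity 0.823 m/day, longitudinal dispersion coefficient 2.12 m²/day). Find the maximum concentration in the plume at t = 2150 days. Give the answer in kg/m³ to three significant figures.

The peak of an instantaneous 1D plume sits at x = vt; there the Gaussian factor is 1 and C_max = M/(n_e·A·√(4πDt)), where n_e·A is the pore area the mass is dissolved in.
√(4πDt) = √(4π × 2.12 × 2150) = 239.3 m, so C_max = 6.58/(0.22 × 20.5 × 239.3) = 0.00610 kg/m³.

0.00610 kg/m³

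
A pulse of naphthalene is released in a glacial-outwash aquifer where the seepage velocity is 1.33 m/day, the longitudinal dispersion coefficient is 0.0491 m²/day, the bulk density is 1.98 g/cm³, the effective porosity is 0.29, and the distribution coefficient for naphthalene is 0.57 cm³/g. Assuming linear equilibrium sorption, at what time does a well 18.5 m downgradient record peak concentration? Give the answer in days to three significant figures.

Retardation factor R = 1 + ρ_b·K_d/n = 1 + 1.98 × 0.57/0.29 = 4.892.
Sorption retards both mechanisms: v_R = v/R = 0.2719 m/day, D_R = D/R = 0.01004 m²/day.
Peak time from v_R²t² + 2D_R t − x² = 0: t = (√(D_R² + v_R²x²) − D_R)/v_R².
√(D_R² + v_R²x²) = √(0.01004² + 0.2719² × 18.5²) = 5.030; v_R² = 0.07393.
t = (5.030 − 0.01004)/0.07393 = 67.9 days.

67.9 days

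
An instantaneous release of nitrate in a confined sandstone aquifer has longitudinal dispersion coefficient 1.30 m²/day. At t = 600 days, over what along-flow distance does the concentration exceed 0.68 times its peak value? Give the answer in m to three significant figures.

69.4 m

The plume is Gaussian with σ = √(2Dt) = √(2 × 1.30 × 600) = 39.50 m.
C/C_peak = exp(−Δx²/(2σ²)) = 0.68 ⇒ Δx = σ·√(−2 ln 0.68) = 39.50 × 0.8783 = 34.69 m.
Width = 2Δx = 69.4 m.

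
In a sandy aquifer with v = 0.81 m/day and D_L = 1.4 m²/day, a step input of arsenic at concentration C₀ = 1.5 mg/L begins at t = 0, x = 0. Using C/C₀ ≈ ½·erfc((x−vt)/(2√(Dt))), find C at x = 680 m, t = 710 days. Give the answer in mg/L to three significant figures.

For a continuous step input, C/C₀ ≈ ½·erfc((x−vt)/(2√(Dt))).
vt = 0.81 × 710 = 575.1 m and 2√(Dt) = 2√(1.4 × 710) = 63.06 m.
Argument (x−vt)/(2√(Dt)) = (680 − 575.1)/63.06 = 1.663; ½·erfc(1.663) = 0.009340.
C = 1.5 × 0.009340 = 0.0140 mg/L.

0.0140 mg/L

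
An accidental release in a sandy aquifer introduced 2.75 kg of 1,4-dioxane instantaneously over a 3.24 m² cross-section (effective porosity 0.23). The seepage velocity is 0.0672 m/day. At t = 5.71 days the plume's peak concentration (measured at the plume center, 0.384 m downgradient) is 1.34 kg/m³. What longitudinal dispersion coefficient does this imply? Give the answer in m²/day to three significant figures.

At the plume center C_max = M/(n_e·A·√(4πDt)), so D = M²/(4πt·(n_e·A·C_max)²).
n_e·A·C_max = 0.23 × 3.24 × 1.34 = 0.9986 kg/m.
D = 2.75²/(4π × 5.71 × 0.9986²) = 0.106 m²/day.

0.106 m²/day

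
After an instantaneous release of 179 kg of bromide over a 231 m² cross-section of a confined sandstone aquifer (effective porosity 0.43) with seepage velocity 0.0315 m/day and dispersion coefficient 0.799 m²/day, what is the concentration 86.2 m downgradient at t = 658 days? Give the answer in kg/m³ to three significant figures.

0.00289 kg/m³

For an instantaneous plane source, C(x,t) = M/(n_e·A·√(4πDt)) · exp(−(x−vt)²/(4Dt)), with n_e·A the pore (flow) area.
Plume center vt = 0.0315 × 658 = 20.727 m, so the well at 86.2 m is 65.473 m downgradient of the peak.
√(4πDt) = 81.28 m, giving peak height M/(n_e·A·√(4πDt)) = 179/(0.43 × 231 × 81.28) = 0.02217 kg/m³.
(x−vt)²/(4Dt) = (65.473)²/(4 × 0.799 × 658) = 2.038; exp(−2.038) = 0.1303.
C = 0.02217 × 0.1303 = 0.00289 kg/m³.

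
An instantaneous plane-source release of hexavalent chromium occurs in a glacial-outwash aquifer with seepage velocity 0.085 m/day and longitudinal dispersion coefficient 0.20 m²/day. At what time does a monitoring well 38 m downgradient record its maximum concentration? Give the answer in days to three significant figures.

For the 1D instantaneous-source solution, setting ∂C/∂t = 0 at fixed x gives v²t² + 2Dt − x² = 0, so t = (√(D² + v²x²) − D)/v².
√(D² + v²x²) = √(0.20² + 0.085² × 38²) = 3.236; v² = 0.007225.
t = (3.236 − 0.20)/0.007225 = 420 days (vs. the pure-advection estimate x/v = 447 d).

420 days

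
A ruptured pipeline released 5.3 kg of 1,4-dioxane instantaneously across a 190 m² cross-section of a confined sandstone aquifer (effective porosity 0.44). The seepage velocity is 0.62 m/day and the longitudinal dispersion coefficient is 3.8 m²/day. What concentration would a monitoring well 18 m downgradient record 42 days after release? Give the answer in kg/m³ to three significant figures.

0.00128 kg/m³

For an instantaneous plane source, C(x,t) = M/(n_e·A·√(4πDt)) · exp(−(x−vt)²/(4Dt)), with n_e·A the pore (flow) area.
Plume center vt = 0.62 × 42 = 26.04 m, so the well at 18 m is 8.04 m upgradient of the peak.
√(4πDt) = 44.78 m, giving peak height M/(n_e·A·√(4πDt)) = 5.3/(0.44 × 190 × 44.78) = 0.001416 kg/m³.
(x−vt)²/(4Dt) = (-8.04)²/(4 × 3.8 × 42) = 0.1013; exp(−0.1013) = 0.9037.
C = 0.001416 × 0.9037 = 0.00128 kg/m³.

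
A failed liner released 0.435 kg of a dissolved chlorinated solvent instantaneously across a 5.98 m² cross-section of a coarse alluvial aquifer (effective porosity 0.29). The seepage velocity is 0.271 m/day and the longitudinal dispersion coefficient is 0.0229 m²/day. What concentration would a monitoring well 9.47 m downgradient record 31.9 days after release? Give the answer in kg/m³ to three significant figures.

0.0656 kg/m³

For an instantaneous plane source, C(x,t) = M/(n_e·A·√(4πDt)) · exp(−(x−vt)²/(4Dt)), with n_e·A the pore (flow) area.
Plume center vt = 0.271 × 31.9 = 8.6449 m, so the well at 9.47 m is 0.8251 m downgradient of the peak.
√(4πDt) = 3.030 m, giving peak height M/(n_e·A·√(4πDt)) = 0.435/(0.29 × 5.98 × 3.030) = 0.08278 kg/m³.
(x−vt)²/(4Dt) = (0.8251)²/(4 × 0.0229 × 31.9) = 0.2330; exp(−0.2330) = 0.7922.
C = 0.08278 × 0.7922 = 0.0656 kg/m³.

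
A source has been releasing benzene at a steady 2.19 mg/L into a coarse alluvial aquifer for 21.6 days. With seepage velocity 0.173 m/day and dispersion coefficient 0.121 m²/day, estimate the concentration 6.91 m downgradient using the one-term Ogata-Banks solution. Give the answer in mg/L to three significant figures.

For a continuous step input, C/C₀ ≈ ½·erfc((x−vt)/(2√(Dt))).
vt = 0.173 × 21.6 = 3.7368 m and 2√(Dt) = 2√(0.121 × 21.6) = 3.233 m.
Argument (x−vt)/(2√(Dt)) = (6.91 − 3.7368)/3.233 = 0.9815; ½·erfc(0.9815) = 0.08256.
C = 2.19 × 0.08256 = 0.181 mg/L.

0.181 mg/L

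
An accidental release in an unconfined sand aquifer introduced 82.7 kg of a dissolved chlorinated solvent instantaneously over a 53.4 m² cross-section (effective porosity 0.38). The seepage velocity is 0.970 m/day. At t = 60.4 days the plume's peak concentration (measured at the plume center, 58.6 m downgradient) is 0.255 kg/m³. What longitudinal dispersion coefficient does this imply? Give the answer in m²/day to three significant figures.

At the plume center C_max = M/(n_e·A·√(4πDt)), so D = M²/(4πt·(n_e·A·C_max)²).
n_e·A·C_max = 0.38 × 53.4 × 0.255 = 5.174 kg/m.
D = 82.7²/(4π × 60.4 × 5.174²) = 0.337 m²/day.

0.337 m²/day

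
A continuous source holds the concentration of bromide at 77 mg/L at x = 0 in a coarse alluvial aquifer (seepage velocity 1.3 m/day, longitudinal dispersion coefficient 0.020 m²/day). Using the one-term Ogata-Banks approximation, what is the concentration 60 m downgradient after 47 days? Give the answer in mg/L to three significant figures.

60.7 mg/L

For a continuous step input, C/C₀ ≈ ½·erfc((x−vt)/(2√(Dt))).
vt = 1.3 × 47 = 61.1 m and 2√(Dt) = 2√(0.020 × 47) = 1.939 m.
Argument (x−vt)/(2√(Dt)) = (60 − 61.1)/1.939 = -0.5673; ½·erfc(-0.5673) = 0.7888.
C = 77 × 0.7888 = 60.7 mg/L.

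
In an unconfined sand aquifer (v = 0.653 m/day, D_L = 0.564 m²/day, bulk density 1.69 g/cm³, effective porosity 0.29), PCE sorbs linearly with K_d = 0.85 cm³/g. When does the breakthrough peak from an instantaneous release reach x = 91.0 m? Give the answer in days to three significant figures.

Retardation factor R = 1 + ρ_b·K_d/n = 1 + 1.69 × 0.85/0.29 = 5.953.
Sorption retards both mechanisms: v_R = v/R = 0.1097 m/day, D_R = D/R = 0.09474 m²/day.
Peak time from v_R²t² + 2D_R t − x² = 0: t = (√(D_R² + v_R²x²) − D_R)/v_R².
√(D_R² + v_R²x²) = √(0.09474² + 0.1097² × 91.0²) = 9.983; v_R² = 0.01203.
t = (9.983 − 0.09474)/0.01203 = 822 days.

822 days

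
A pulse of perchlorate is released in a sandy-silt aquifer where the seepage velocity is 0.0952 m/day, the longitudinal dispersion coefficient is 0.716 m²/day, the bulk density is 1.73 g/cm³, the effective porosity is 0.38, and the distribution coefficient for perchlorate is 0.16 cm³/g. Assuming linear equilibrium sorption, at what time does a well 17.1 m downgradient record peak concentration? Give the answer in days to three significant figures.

203 days

Retardation factor R = 1 + ρ_b·K_d/n = 1 + 1.73 × 0.16/0.38 = 1.728.
Sorption retards both mechanisms: v_R = v/R = 0.05509 m/day, D_R = D/R = 0.4144 m²/day.
Peak time from v_R²t² + 2D_R t − x² = 0: t = (√(D_R² + v_R²x²) − D_R)/v_R².
√(D_R² + v_R²x²) = √(0.4144² + 0.05509² × 17.1²) = 1.029; v_R² = 0.003035.
t = (1.029 − 0.4144)/0.003035 = 203 days.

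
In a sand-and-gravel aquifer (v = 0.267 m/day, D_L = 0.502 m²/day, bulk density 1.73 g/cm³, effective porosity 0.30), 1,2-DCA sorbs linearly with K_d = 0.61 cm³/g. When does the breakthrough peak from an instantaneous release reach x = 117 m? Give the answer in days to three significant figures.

Retardation factor R = 1 + ρ_b·K_d/n = 1 + 1.73 × 0.61/0.30 = 4.518.
Sorption retards both mechanisms: v_R = v/R = 0.05910 m/day, D_R = D/R = 0.1111 m²/day.
Peak time from v_R²t² + 2D_R t − x² = 0: t = (√(D_R² + v_R²x²) − D_R)/v_R².
√(D_R² + v_R²x²) = √(0.1111² + 0.05910² × 117²) = 6.916; v_R² = 0.003493.
t = (6.916 − 0.1111)/0.003493 = 1950 days.

1950 days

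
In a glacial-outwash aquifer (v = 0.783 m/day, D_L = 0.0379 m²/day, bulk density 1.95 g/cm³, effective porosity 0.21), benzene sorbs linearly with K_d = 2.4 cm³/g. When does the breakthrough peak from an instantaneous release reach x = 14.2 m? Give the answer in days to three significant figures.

421 days

Retardation factor R = 1 + ρ_b·K_d/n = 1 + 1.95 × 2.4/0.21 = 23.29.
Sorption retards both mechanisms: v_R = v/R = 0.03362 m/day, D_R = D/R = 0.001627 m²/day.
Peak time from v_R²t² + 2D_R t − x² = 0: t = (√(D_R² + v_R²x²) − D_R)/v_R².
√(D_R² + v_R²x²) = √(0.001627² + 0.03362² × 14.2²) = 0.4774; v_R² = 0.001130.
t = (0.4774 − 0.001627)/0.001130 = 421 days.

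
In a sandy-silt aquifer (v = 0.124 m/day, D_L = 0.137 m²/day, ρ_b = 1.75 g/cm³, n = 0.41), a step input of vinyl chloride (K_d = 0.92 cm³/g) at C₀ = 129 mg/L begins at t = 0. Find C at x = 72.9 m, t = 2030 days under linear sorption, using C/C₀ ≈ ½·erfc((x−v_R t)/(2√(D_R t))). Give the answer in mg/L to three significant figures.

Retardation factor R = 1 + ρ_b·K_d/n = 1 + 1.75 × 0.92/0.41 = 4.927.
Sorption retards both mechanisms: v_R = v/R = 0.02517 m/day, D_R = D/R = 0.02781 m²/day.
v_R·t = 0.02517 × 2030 = 51.0951 m; 2√(D_R t) = 15.03 m; argument = (72.9 − 51.0951)/15.03 = 1.451.
C = C₀ × ½·erfc(1.451) = 129 × 0.02008 = 2.59 mg/L.

2.59 mg/L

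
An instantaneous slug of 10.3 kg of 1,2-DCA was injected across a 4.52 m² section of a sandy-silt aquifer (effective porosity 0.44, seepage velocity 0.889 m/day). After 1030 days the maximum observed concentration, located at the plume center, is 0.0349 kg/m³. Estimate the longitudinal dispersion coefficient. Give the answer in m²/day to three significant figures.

At the plume center C_max = M/(n_e·A·√(4πDt)), so D = M²/(4πt·(n_e·A·C_max)²).
n_e·A·C_max = 0.44 × 4.52 × 0.0349 = 0.06941 kg/m.
D = 10.3²/(4π × 1030 × 0.06941²) = 1.70 m²/day.

1.70 m²/day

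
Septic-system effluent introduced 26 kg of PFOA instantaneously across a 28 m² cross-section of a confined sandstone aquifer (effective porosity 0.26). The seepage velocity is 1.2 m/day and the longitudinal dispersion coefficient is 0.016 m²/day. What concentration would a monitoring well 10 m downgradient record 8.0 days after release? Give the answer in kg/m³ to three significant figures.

2.06 kg/m³

For an instantaneous plane source, C(x,t) = M/(n_e·A·√(4πDt)) · exp(−(x−vt)²/(4Dt)), with n_e·A the pore (flow) area.
Plume center vt = 1.2 × 8.0 = 9.6 m, so the well at 10 m is 0.4 m downgradient of the peak.
√(4πDt) = 1.268 m, giving peak height M/(n_e·A·√(4πDt)) = 26/(0.26 × 28 × 1.268) = 2.817 kg/m³.
(x−vt)²/(4Dt) = (0.4)²/(4 × 0.016 × 8.0) = 0.3125; exp(−0.3125) = 0.7316.
C = 2.817 × 0.7316 = 2.06 kg/m³.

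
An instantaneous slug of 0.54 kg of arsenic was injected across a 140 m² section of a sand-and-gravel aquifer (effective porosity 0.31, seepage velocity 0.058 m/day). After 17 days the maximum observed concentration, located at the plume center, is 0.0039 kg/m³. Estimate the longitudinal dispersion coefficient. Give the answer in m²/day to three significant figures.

At the plume center C_max = M/(n_e·A·√(4πDt)), so D = M²/(4πt·(n_e·A·C_max)²).
n_e·A·C_max = 0.31 × 140 × 0.0039 = 0.1693 kg/m.
D = 0.54²/(4π × 17 × 0.1693²) = 0.0476 m²/day.

0.0476 m²/day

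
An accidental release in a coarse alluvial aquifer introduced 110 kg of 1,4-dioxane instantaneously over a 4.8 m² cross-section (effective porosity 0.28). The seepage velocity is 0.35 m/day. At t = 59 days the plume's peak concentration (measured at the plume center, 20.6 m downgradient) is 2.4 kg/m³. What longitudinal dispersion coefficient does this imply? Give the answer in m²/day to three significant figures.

1.57 m²/day

At the plume center C_max = M/(n_e·A·√(4πDt)), so D = M²/(4πt·(n_e·A·C_max)²).
n_e·A·C_max = 0.28 × 4.8 × 2.4 = 3.226 kg/m.
D = 110²/(4π × 59 × 3.226²) = 1.57 m²/day.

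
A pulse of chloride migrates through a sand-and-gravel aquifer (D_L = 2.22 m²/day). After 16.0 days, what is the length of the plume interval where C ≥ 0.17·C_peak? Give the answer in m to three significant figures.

31.7 m

The plume is Gaussian with σ = √(2Dt) = √(2 × 2.22 × 16.0) = 8.429 m.
C/C_peak = exp(−Δx²/(2σ²)) = 0.17 ⇒ Δx = σ·√(−2 ln 0.17) = 8.429 × 1.883 = 15.87 m.
Width = 2Δx = 31.7 m.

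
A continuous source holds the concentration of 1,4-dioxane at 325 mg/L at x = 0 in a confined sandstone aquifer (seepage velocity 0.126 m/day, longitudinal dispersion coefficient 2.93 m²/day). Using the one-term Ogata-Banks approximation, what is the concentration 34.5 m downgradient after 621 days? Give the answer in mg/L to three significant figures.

249 mg/L

For a continuous step input, C/C₀ ≈ ½·erfc((x−vt)/(2√(Dt))).
vt = 0.126 × 621 = 78.246 m and 2√(Dt) = 2√(2.93 × 621) = 85.31 m.
Argument (x−vt)/(2√(Dt)) = (34.5 − 78.246)/85.31 = -0.5128; ½·erfc(-0.5128) = 0.7658.
C = 325 × 0.7658 = 249 mg/L.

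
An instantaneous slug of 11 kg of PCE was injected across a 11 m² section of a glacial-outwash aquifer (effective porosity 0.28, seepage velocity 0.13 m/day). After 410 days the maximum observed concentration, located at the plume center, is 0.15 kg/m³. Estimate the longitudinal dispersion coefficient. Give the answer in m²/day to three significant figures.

0.110 m²/day

At the plume center C_max = M/(n_e·A·√(4πDt)), so D = M²/(4πt·(n_e·A·C_max)²).
n_e·A·C_max = 0.28 × 11 × 0.15 = 0.4620 kg/m.
D = 11²/(4π × 410 × 0.4620²) = 0.110 m²/day.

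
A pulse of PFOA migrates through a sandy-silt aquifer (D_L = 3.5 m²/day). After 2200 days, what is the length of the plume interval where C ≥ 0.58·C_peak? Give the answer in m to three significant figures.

259 m

The plume is Gaussian with σ = √(2Dt) = √(2 × 3.5 × 2200) = 124.1 m.
C/C_peak = exp(−Δx²/(2σ²)) = 0.58 ⇒ Δx = σ·√(−2 ln 0.58) = 124.1 × 1.044 = 129.6 m.
Width = 2Δx = 259 m.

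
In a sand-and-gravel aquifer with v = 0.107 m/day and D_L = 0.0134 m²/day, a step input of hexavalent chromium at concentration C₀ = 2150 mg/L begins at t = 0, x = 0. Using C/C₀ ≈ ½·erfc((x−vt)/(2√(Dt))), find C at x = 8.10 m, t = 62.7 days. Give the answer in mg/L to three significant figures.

304 mg/L

For a continuous step input, C/C₀ ≈ ½·erfc((x−vt)/(2√(Dt))).
vt = 0.107 × 62.7 = 6.7089 m and 2√(Dt) = 2√(0.0134 × 62.7) = 1.833 m.
Argument (x−vt)/(2√(Dt)) = (8.10 − 6.7089)/1.833 = 0.7589; ½·erfc(0.7589) = 0.1416.
C = 2150 × 0.1416 = 304 mg/L.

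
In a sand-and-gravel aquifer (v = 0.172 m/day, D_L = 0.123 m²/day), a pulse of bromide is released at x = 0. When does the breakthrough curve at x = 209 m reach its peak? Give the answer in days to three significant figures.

For the 1D instantaneous-source solution, setting ∂C/∂t = 0 at fixed x gives v²t² + 2Dt − x² = 0, so t = (√(D² + v²x²) − D)/v².
√(D² + v²x²) = √(0.123² + 0.172² × 209²) = 35.95; v² = 0.029584.
t = (35.95 − 0.123)/0.029584 = 1210 days (vs. the pure-advection estimate x/v = 1220 d).

1210 days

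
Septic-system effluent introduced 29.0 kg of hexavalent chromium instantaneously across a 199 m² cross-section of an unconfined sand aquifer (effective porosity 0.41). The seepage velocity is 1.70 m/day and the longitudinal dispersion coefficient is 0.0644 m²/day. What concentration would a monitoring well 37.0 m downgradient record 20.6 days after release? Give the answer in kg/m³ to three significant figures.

0.0416 kg/m³

For an instantaneous plane source, C(x,t) = M/(n_e·A·√(4πDt)) · exp(−(x−vt)²/(4Dt)), with n_e·A the pore (flow) area.
Plume center vt = 1.70 × 20.6 = 35.02 m, so the well at 37.0 m is 1.98 m downgradient of the peak.
√(4πDt) = 4.083 m, giving peak height M/(n_e·A·√(4πDt)) = 29.0/(0.41 × 199 × 4.083) = 0.08705 kg/m³.
(x−vt)²/(4Dt) = (1.98)²/(4 × 0.0644 × 20.6) = 0.7388; exp(−0.7388) = 0.4777.
C = 0.08705 × 0.4777 = 0.0416 kg/m³.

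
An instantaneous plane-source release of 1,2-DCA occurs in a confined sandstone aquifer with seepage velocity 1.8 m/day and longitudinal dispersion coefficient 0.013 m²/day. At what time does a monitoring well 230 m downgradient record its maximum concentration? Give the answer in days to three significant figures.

128 days

For the 1D instantaneous-source solution, setting ∂C/∂t = 0 at fixed x gives v²t² + 2Dt − x² = 0, so t = (√(D² + v²x²) − D)/v².
√(D² + v²x²) = √(0.013² + 1.8² × 230²) = 414.0; v² = 3.24.
t = (414.0 − 0.013)/3.24 = 128 days (vs. the pure-advection estimate x/v = 128 d).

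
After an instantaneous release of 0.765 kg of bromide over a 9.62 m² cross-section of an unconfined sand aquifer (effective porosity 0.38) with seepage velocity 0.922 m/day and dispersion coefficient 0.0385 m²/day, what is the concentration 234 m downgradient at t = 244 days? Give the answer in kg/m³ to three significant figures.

For an instantaneous plane source, C(x,t) = M/(n_e·A·√(4πDt)) · exp(−(x−vt)²/(4Dt)), with n_e·A the pore (flow) area.
Plume center vt = 0.922 × 244 = 224.968 m, so the well at 234 m is 9.032 m downgradient of the peak.
√(4πDt) = 10.87 m, giving peak height M/(n_e·A·√(4πDt)) = 0.765/(0.38 × 9.62 × 10.87) = 0.01925 kg/m³.
(x−vt)²/(4Dt) = (9.032)²/(4 × 0.0385 × 244) = 2.171; exp(−2.171) = 0.1141.
C = 0.01925 × 0.1141 = 0.00220 kg/m³.

0.00220 kg/m³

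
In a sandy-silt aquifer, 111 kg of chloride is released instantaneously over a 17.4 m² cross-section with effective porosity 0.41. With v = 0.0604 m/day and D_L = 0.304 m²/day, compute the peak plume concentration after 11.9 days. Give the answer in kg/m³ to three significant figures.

The peak of an instantaneous 1D plume sits at x = vt; there the Gaussian factor is 1 and C_max = M/(n_e·A·√(4πDt)), where n_e·A is the pore area the mass is dissolved in.
√(4πDt) = √(4π × 0.304 × 11.9) = 6.742 m, so C_max = 111/(0.41 × 17.4 × 6.742) = 2.31 kg/m³.

2.31 kg/m³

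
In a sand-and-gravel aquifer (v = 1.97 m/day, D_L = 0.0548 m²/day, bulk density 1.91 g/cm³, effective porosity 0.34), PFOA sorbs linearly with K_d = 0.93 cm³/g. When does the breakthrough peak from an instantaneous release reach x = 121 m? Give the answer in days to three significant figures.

382 days

Retardation factor R = 1 + ρ_b·K_d/n = 1 + 1.91 × 0.93/0.34 = 6.224.
Sorption retards both mechanisms: v_R = v/R = 0.3165 m/day, D_R = D/R = 0.008805 m²/day.
Peak time from v_R²t² + 2D_R t − x² = 0: t = (√(D_R² + v_R²x²) − D_R)/v_R².
√(D_R² + v_R²x²) = √(0.008805² + 0.3165² × 121²) = 38.30; v_R² = 0.1002.
t = (38.30 − 0.008805)/0.1002 = 382 days.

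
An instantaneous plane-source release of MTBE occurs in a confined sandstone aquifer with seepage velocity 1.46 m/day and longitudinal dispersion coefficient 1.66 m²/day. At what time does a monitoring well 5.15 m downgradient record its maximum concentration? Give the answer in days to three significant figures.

For the 1D instantaneous-source solution, setting ∂C/∂t = 0 at fixed x gives v²t² + 2Dt − x² = 0, so t = (√(D² + v²x²) − D)/v².
√(D² + v²x²) = √(1.66² + 1.46² × 5.15²) = 7.700; v² = 2.1316.
t = (7.700 − 1.66)/2.1316 = 2.83 days (vs. the pure-advection estimate x/v = 3.53 d).

2.83 days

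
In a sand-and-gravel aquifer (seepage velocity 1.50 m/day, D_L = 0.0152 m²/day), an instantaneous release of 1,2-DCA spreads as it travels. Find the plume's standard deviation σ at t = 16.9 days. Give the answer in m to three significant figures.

0.717 m

Dispersive spreading gives a Gaussian with σ² = 2Dt; advection only shifts the center.
σ = √(2 × 0.0152 × 16.9) = 0.717 m.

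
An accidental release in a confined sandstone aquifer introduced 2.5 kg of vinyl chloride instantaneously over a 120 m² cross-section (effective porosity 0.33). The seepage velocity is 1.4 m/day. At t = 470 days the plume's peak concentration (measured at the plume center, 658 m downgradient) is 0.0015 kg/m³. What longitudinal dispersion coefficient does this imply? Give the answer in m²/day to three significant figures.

At the plume center C_max = M/(n_e·A·√(4πDt)), so D = M²/(4πt·(n_e·A·C_max)²).
n_e·A·C_max = 0.33 × 120 × 0.0015 = 0.05940 kg/m.
D = 2.5²/(4π × 470 × 0.05940²) = 0.300 m²/day.

0.300 m²/day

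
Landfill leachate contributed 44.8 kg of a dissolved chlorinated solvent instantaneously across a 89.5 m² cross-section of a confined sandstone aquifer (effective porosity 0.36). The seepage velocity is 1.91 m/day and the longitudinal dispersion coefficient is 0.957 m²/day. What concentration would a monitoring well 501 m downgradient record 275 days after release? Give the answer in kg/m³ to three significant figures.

For an instantaneous plane source, C(x,t) = M/(n_e·A·√(4πDt)) · exp(−(x−vt)²/(4Dt)), with n_e·A the pore (flow) area.
Plume center vt = 1.91 × 275 = 525.25 m, so the well at 501 m is 24.25 m upgradient of the peak.
√(4πDt) = 57.51 m, giving peak height M/(n_e·A·√(4πDt)) = 44.8/(0.36 × 89.5 × 57.51) = 0.02418 kg/m³.
(x−vt)²/(4Dt) = (-24.25)²/(4 × 0.957 × 275) = 0.5586; exp(−0.5586) = 0.5720.
C = 0.02418 × 0.5720 = 0.0138 kg/m³.

0.0138 kg/m³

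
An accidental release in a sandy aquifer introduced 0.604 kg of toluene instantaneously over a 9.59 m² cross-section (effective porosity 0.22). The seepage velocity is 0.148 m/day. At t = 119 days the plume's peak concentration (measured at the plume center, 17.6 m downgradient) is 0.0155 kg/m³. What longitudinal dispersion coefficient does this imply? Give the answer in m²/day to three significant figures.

At the plume center C_max = M/(n_e·A·√(4πDt)), so D = M²/(4πt·(n_e·A·C_max)²).
n_e·A·C_max = 0.22 × 9.59 × 0.0155 = 0.03270 kg/m.
D = 0.604²/(4π × 119 × 0.03270²) = 0.228 m²/day.

0.228 m²/day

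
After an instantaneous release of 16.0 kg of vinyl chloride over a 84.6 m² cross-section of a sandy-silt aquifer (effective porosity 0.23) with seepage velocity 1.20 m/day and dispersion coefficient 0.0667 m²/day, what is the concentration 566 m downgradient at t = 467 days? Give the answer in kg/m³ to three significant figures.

For an instantaneous plane source, C(x,t) = M/(n_e·A·√(4πDt)) · exp(−(x−vt)²/(4Dt)), with n_e·A the pore (flow) area.
Plume center vt = 1.20 × 467 = 560.4 m, so the well at 566 m is 5.6 m downgradient of the peak.
√(4πDt) = 19.78 m, giving peak height M/(n_e·A·√(4πDt)) = 16.0/(0.23 × 84.6 × 19.78) = 0.04157 kg/m³.
(x−vt)²/(4Dt) = (5.6)²/(4 × 0.0667 × 467) = 0.2517; exp(−0.2517) = 0.7775.
C = 0.04157 × 0.7775 = 0.0323 kg/m³.

0.0323 kg/m³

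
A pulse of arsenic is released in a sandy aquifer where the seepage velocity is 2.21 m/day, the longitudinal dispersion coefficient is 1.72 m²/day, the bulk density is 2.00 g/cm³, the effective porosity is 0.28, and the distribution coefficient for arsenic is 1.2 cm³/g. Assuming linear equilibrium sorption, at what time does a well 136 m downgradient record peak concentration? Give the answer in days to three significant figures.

Retardation factor R = 1 + ρ_b·K_d/n = 1 + 2.00 × 1.2/0.28 = 9.571.
Sorption retards both mechanisms: v_R = v/R = 0.2309 m/day, D_R = D/R = 0.1797 m²/day.
Peak time from v_R²t² + 2D_R t − x² = 0: t = (√(D_R² + v_R²x²) − D_R)/v_R².
√(D_R² + v_R²x²) = √(0.1797² + 0.2309² × 136²) = 31.40; v_R² = 0.05331.
t = (31.40 − 0.1797)/0.05331 = 586 days.

586 days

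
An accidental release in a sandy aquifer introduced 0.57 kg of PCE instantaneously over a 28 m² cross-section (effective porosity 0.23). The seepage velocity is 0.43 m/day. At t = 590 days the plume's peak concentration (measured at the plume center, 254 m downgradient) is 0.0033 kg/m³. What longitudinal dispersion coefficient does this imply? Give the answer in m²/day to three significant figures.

0.0970 m²/day

At the plume center C_max = M/(n_e·A·√(4πDt)), so D = M²/(4πt·(n_e·A·C_max)²).
n_e·A·C_max = 0.23 × 28 × 0.0033 = 0.02125 kg/m.
D = 0.57²/(4π × 590 × 0.02125²) = 0.0970 m²/day.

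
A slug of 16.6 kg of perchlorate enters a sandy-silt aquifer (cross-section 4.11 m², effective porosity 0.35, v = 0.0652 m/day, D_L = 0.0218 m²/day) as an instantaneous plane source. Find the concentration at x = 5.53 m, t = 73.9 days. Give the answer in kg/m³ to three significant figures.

For an instantaneous plane source, C(x,t) = M/(n_e·A·√(4πDt)) · exp(−(x−vt)²/(4Dt)), with n_e·A the pore (flow) area.
Plume center vt = 0.0652 × 73.9 = 4.81828 m, so the well at 5.53 m is 0.71172 m downgradient of the peak.
√(4πDt) = 4.499 m, giving peak height M/(n_e·A·√(4πDt)) = 16.6/(0.35 × 4.11 × 4.499) = 2.565 kg/m³.
(x−vt)²/(4Dt) = (0.71172)²/(4 × 0.0218 × 73.9) = 0.07861; exp(−0.07861) = 0.9244.
C = 2.565 × 0.9244 = 2.37 kg/m³.

2.37 kg/m³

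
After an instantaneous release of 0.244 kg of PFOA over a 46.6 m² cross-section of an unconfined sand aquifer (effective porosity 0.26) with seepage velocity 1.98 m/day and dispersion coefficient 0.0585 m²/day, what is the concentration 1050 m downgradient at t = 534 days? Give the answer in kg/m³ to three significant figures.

0.000662 kg/m³

For an instantaneous plane source, C(x,t) = M/(n_e·A·√(4πDt)) · exp(−(x−vt)²/(4Dt)), with n_e·A the pore (flow) area.
Plume center vt = 1.98 × 534 = 1057.32 m, so the well at 1050 m is 7.32 m upgradient of the peak.
√(4πDt) = 19.81 m, giving peak height M/(n_e·A·√(4πDt)) = 0.244/(0.26 × 46.6 × 19.81) = 0.001017 kg/m³.
(x−vt)²/(4Dt) = (-7.32)²/(4 × 0.0585 × 534) = 0.4288; exp(−0.4288) = 0.6513.
C = 0.001017 × 0.6513 = 0.000662 kg/m³.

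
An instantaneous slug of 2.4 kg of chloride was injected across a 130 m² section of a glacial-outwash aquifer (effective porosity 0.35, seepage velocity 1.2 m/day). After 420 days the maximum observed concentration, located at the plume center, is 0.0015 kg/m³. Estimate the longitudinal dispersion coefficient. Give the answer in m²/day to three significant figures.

0.234 m²/day

At the plume center C_max = M/(n_e·A·√(4πDt)), so D = M²/(4πt·(n_e·A·C_max)²).
n_e·A·C_max = 0.35 × 130 × 0.0015 = 0.06825 kg/m.
D = 2.4²/(4π × 420 × 0.06825²) = 0.234 m²/day.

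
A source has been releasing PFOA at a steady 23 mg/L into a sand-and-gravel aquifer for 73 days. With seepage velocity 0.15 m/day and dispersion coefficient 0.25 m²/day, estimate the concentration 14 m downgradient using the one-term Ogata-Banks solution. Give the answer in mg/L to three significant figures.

For a continuous step input, C/C₀ ≈ ½·erfc((x−vt)/(2√(Dt))).
vt = 0.15 × 73 = 10.95 m and 2√(Dt) = 2√(0.25 × 73) = 8.544 m.
Argument (x−vt)/(2√(Dt)) = (14 − 10.95)/8.544 = 0.3570; ½·erfc(0.3570) = 0.3068.
C = 23 × 0.3068 = 7.06 mg/L.

7.06 mg/L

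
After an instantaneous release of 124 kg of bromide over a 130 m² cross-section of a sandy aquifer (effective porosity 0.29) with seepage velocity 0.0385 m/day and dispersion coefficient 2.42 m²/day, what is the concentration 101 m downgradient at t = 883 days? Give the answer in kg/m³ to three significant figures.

0.0119 kg/m³

For an instantaneous plane source, C(x,t) = M/(n_e·A·√(4πDt)) · exp(−(x−vt)²/(4Dt)), with n_e·A the pore (flow) area.
Plume center vt = 0.0385 × 883 = 33.9955 m, so the well at 101 m is 67.0045 m downgradient of the peak.
√(4πDt) = 163.9 m, giving peak height M/(n_e·A·√(4πDt)) = 124/(0.29 × 130 × 163.9) = 0.02007 kg/m³.
(x−vt)²/(4Dt) = (67.0045)²/(4 × 2.42 × 883) = 0.5253; exp(−0.5253) = 0.5914.
C = 0.02007 × 0.5914 = 0.0119 kg/m³.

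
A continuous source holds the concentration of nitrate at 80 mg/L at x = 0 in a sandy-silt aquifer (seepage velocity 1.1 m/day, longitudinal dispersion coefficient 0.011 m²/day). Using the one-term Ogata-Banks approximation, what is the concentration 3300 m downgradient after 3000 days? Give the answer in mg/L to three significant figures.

For a continuous step input, C/C₀ ≈ ½·erfc((x−vt)/(2√(Dt))).
vt = 1.1 × 3000 = 3300 m and 2√(Dt) = 2√(0.011 × 3000) = 11.49 m.
Argument (x−vt)/(2√(Dt)) = (3300 − 3300)/11.49 = 0; ½·erfc(0) = 0.5000.
C = 80 × 0.5000 = 40.0 mg/L.

40.0 mg/L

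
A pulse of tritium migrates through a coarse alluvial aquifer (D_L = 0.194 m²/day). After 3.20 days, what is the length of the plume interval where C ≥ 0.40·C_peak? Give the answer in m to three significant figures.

The plume is Gaussian with σ = √(2Dt) = √(2 × 0.194 × 3.20) = 1.114 m.
C/C_peak = exp(−Δx²/(2σ²)) = 0.40 ⇒ Δx = σ·√(−2 ln 0.40) = 1.114 × 1.354 = 1.508 m.
Width = 2Δx = 3.02 m.

3.02 m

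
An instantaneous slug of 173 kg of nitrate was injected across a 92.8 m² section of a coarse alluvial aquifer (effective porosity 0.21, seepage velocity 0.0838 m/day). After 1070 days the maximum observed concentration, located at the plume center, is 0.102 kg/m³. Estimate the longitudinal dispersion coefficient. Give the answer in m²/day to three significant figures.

0.563 m²/day

At the plume center C_max = M/(n_e·A·√(4πDt)), so D = M²/(4πt·(n_e·A·C_max)²).
n_e·A·C_max = 0.21 × 92.8 × 0.102 = 1.988 kg/m.
D = 173²/(4π × 1070 × 1.988²) = 0.563 m²/day.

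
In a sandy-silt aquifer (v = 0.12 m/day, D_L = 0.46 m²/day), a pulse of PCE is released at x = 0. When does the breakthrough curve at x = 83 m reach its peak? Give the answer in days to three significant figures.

For the 1D instantaneous-source solution, setting ∂C/∂t = 0 at fixed x gives v²t² + 2Dt − x² = 0, so t = (√(D² + v²x²) − D)/v².
√(D² + v²x²) = √(0.46² + 0.12² × 83²) = 9.971; v² = 0.0144.
t = (9.971 − 0.46)/0.0144 = 660 days (vs. the pure-advection estimate x/v = 692 d).

660 days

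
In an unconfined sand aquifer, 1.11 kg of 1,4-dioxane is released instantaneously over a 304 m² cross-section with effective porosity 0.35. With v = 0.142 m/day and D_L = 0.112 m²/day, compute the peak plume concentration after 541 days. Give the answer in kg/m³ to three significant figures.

The peak of an instantaneous 1D plume sits at x = vt; there the Gaussian factor is 1 and C_max = M/(n_e·A·√(4πDt)), where n_e·A is the pore area the mass is dissolved in.
√(4πDt) = √(4π × 0.112 × 541) = 27.59 m, so C_max = 1.11/(0.35 × 304 × 27.59) = 0.000378 kg/m³.

0.000378 kg/m³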